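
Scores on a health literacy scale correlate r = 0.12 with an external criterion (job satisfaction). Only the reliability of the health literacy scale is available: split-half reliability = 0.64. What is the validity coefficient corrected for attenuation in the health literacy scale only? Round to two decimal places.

0.15

Single correction: r_c = r_obs / √r_xx = 0.12 / √0.64 = 0.12 / 0.8000 ≈ 0.15.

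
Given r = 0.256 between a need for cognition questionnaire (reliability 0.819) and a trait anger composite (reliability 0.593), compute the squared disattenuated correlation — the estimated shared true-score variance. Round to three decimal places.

0.135

Disattenuated r = 0.256 / √(0.819 × 0.593) = 0.256 / 0.6969 = 0.3673.
Shared true-score variance = 0.3673² = 0.1349 ≈ 0.135.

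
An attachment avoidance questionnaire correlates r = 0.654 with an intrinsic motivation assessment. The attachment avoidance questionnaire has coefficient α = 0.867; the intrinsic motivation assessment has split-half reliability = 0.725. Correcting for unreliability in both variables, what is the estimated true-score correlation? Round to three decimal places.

0.825

r_true = r_obs / √(r_xx · r_yy) = 0.654 / √(0.867 × 0.725) = 0.654 / √0.628575 = 0.654 / 0.7928 ≈ 0.825.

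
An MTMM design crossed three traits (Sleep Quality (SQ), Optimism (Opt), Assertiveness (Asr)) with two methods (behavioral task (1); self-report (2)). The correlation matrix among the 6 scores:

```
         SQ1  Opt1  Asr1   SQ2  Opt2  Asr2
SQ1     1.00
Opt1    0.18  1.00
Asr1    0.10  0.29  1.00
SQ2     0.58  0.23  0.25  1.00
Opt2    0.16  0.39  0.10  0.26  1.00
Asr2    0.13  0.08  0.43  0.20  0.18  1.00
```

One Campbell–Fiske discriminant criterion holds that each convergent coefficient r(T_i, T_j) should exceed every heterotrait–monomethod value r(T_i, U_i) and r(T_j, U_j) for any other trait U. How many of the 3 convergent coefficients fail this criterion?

Checking each validity diagonal entry against its comparison values:
SQ (methods 1·2): 0.58 vs {0.18, 0.26, 0.10, 0.20} → pass.
Opt (methods 1·2): 0.39 vs {0.18, 0.26, 0.29, 0.18} → pass.
Asr (methods 1·2): 0.43 vs {0.10, 0.20, 0.29, 0.18} → pass.
0 of 3 fail.

0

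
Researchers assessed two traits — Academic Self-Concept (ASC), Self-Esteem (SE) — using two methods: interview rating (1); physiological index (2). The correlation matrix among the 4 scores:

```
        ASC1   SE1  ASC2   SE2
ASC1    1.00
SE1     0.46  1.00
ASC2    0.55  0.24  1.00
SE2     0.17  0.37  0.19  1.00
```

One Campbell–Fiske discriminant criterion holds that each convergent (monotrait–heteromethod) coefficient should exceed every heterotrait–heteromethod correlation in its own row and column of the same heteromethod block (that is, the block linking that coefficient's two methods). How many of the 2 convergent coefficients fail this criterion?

Checking each validity diagonal entry against its comparison values:
ASC (methods 1·2): 0.55 vs {0.17, 0.24} → pass.
SE (methods 1·2): 0.37 vs {0.24, 0.17} → pass.
0 of 2 fail.

0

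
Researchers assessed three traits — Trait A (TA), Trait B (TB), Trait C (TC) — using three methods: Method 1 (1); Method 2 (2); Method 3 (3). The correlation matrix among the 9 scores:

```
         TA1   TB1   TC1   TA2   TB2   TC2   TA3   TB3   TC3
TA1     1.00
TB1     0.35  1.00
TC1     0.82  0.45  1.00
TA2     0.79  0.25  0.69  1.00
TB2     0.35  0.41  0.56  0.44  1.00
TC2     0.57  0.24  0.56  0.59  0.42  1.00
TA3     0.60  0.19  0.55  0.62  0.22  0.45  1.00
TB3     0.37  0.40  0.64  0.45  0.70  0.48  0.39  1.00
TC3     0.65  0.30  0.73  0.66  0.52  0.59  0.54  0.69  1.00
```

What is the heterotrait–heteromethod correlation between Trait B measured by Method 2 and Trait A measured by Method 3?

0.22

Different traits and methods: r(TB2, TA3) = 0.22.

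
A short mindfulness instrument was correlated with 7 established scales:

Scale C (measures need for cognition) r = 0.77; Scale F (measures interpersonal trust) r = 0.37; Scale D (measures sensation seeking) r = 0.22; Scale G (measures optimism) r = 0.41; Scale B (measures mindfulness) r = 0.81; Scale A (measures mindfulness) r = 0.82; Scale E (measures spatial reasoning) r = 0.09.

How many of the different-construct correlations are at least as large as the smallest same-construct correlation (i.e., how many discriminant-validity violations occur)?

0

Convergent (same construct = mindfulness): Scale B, Scale A.
Smallest convergent = 0.81. Discriminant values: 0.77, 0.37, 0.22, 0.41, 0.09; count ≥ 0.81 → 0.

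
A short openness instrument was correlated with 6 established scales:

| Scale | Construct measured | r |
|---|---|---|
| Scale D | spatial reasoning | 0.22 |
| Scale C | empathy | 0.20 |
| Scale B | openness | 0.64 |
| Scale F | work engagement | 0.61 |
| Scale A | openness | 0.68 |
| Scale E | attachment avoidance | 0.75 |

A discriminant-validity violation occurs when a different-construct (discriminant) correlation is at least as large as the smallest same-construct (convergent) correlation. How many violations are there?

Convergent (same construct = openness): Scale B, Scale A.
Smallest convergent = 0.64. Discriminant values: 0.22, 0.20, 0.61, 0.75; count ≥ 0.64 → 1.

1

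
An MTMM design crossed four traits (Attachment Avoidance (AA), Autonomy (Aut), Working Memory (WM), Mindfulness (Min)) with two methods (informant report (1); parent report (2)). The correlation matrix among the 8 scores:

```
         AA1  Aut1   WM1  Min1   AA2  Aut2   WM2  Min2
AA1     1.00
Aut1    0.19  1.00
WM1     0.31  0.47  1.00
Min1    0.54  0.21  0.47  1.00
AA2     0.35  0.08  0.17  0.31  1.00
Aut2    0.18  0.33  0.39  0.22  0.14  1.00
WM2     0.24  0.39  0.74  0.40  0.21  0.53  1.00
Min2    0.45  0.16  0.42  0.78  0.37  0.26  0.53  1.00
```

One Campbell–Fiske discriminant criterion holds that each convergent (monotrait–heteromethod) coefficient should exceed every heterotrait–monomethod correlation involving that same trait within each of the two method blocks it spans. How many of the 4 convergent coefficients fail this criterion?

Checking each validity diagonal entry against its comparison values:
AA (methods 1·2): 0.35 vs {0.19, 0.14, 0.31, 0.21, 0.54, 0.37} → fail.
Aut (methods 1·2): 0.33 vs {0.19, 0.14, 0.47, 0.53, 0.21, 0.26} → fail.
WM (methods 1·2): 0.74 vs {0.31, 0.21, 0.47, 0.53, 0.47, 0.53} → pass.
Min (methods 1·2): 0.78 vs {0.54, 0.37, 0.21, 0.26, 0.47, 0.53} → pass.
2 of 4 fail.

2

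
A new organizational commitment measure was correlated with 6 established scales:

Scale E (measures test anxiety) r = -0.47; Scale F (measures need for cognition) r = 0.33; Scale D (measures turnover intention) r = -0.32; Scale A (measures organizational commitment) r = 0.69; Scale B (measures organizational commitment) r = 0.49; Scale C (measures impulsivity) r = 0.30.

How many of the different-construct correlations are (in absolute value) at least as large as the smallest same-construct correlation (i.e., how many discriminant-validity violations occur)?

Convergent (same construct = organizational commitment): Scale A, Scale B.
Smallest convergent = 0.49. Discriminant |r|: 0.47, 0.33, 0.32, 0.30; count ≥ 0.49 → 0.

0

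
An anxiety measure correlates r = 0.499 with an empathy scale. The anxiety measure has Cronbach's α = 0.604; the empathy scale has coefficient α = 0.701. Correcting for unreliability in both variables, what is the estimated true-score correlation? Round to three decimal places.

r_true = r_obs / √(r_xx · r_yy) = 0.499 / √(0.604 × 0.701) = 0.499 / √0.423404 = 0.499 / 0.6507 ≈ 0.767.

0.767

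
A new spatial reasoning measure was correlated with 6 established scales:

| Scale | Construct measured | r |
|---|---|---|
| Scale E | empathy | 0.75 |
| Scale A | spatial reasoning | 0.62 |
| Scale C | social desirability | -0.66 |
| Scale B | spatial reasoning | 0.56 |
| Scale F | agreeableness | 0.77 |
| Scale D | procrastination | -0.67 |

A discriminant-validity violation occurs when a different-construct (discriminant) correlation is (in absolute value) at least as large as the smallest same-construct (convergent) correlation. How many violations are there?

Convergent (same construct = spatial reasoning): Scale A, Scale B.
Smallest convergent = 0.56. Discriminant |r|: 0.75, 0.66, 0.77, 0.67; count ≥ 0.56 → 4.

4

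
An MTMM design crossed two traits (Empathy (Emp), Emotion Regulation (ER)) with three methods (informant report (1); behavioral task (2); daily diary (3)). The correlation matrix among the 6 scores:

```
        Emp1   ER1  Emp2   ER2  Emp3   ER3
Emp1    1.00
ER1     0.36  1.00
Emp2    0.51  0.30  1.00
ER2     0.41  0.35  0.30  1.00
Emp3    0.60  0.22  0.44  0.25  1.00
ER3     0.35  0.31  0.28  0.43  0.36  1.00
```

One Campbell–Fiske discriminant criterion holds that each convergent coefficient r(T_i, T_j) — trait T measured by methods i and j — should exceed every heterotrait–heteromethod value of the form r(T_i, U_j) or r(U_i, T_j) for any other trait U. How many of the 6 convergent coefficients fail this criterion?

2

Each convergent coefficient versus the relevant comparison correlations:
Emp (methods 1·2): 0.51 vs {0.41, 0.30} → pass.
Emp (methods 1·3): 0.60 vs {0.35, 0.22} → pass.
Emp (methods 2·3): 0.44 vs {0.28, 0.25} → pass.
ER (methods 1·2): 0.35 vs {0.30, 0.41} → fail.
ER (methods 1·3): 0.31 vs {0.22, 0.35} → fail.
ER (methods 2·3): 0.43 vs {0.25, 0.28} → pass.
2 of 6 fail.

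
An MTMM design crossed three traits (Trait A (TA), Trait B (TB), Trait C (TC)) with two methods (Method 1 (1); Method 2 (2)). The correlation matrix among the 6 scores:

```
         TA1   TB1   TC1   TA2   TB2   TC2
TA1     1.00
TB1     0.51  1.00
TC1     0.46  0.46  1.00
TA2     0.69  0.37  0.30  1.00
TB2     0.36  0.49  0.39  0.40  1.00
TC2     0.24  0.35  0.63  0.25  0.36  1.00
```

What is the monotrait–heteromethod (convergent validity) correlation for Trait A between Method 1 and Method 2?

Same trait (TA), different methods: r(TA1, TA2) = 0.69.

0.69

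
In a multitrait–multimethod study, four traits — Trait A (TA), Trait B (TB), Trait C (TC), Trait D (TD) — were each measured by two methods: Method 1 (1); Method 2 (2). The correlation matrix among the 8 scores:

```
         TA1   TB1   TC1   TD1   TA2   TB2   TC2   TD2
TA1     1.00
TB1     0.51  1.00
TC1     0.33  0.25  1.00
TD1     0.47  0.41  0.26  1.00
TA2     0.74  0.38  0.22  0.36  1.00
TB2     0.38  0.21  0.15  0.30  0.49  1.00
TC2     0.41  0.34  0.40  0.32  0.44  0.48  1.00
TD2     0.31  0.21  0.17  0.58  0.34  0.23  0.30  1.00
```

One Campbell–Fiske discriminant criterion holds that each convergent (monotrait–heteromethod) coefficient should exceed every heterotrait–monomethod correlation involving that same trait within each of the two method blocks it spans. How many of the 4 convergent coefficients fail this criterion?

2

Convergent coefficients and their comparison sets:
TA (methods 1·2): 0.74 vs {0.51, 0.49, 0.33, 0.44, 0.47, 0.34} → pass.
TB (methods 1·2): 0.21 vs {0.51, 0.49, 0.25, 0.48, 0.41, 0.23} → fail.
TC (methods 1·2): 0.40 vs {0.33, 0.44, 0.25, 0.48, 0.26, 0.30} → fail.
TD (methods 1·2): 0.58 vs {0.47, 0.34, 0.41, 0.23, 0.26, 0.30} → pass.
2 of 4 fail.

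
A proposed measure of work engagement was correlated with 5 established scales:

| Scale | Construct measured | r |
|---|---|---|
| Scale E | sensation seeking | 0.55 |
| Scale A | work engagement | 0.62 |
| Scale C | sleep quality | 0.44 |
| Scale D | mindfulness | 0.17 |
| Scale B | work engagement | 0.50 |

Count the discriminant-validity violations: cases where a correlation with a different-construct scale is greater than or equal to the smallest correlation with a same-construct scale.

1

Convergent (same construct = work engagement): Scale A, Scale B.
Smallest convergent = 0.50. Discriminant values: 0.55, 0.44, 0.17; count ≥ 0.50 → 1.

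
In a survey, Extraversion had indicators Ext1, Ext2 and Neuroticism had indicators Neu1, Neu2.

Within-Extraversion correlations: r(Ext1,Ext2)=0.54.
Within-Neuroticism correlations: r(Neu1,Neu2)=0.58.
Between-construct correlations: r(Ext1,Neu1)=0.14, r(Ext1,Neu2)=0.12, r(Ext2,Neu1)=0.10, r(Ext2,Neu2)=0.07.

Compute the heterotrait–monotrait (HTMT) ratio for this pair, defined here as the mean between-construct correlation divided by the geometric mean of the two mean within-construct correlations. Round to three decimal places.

0.192

Mean between = 0.43/4 = 0.1075.
Mean within-Ext = 0.54/1 = 0.5400; mean within-Neu = 0.58/1 = 0.5800.
Geometric mean = √(0.5400 × 0.5800) = 0.5596.
HTMT = 0.1075 / 0.5596 = 0.192.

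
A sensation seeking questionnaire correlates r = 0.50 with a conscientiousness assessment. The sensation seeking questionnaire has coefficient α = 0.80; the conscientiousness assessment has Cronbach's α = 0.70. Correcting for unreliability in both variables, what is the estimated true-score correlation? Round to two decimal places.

0.67

r_true = r_obs / √(r_xx · r_yy) = 0.50 / √(0.80 × 0.70) = 0.50 / √0.5600 = 0.50 / 0.7483 ≈ 0.67.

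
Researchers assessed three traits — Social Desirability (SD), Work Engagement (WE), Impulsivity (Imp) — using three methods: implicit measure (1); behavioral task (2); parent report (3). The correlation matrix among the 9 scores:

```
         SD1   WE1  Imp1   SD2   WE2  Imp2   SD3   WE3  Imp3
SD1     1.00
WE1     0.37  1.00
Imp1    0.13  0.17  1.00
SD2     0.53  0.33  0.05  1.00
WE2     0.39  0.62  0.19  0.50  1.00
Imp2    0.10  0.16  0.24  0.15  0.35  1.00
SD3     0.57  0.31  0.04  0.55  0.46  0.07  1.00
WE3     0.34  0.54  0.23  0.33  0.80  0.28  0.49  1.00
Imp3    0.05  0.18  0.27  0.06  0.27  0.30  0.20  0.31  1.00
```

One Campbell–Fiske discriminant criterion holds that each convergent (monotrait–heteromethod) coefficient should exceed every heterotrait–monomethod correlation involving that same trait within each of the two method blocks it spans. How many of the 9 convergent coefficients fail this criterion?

3

Convergent coefficients and their comparison sets:
SD (methods 1·2): 0.53 vs {0.37, 0.50, 0.13, 0.15} → pass.
SD (methods 1·3): 0.57 vs {0.37, 0.49, 0.13, 0.20} → pass.
SD (methods 2·3): 0.55 vs {0.50, 0.49, 0.15, 0.20} → pass.
WE (methods 1·2): 0.62 vs {0.37, 0.50, 0.17, 0.35} → pass.
WE (methods 1·3): 0.54 vs {0.37, 0.49, 0.17, 0.31} → pass.
WE (methods 2·3): 0.80 vs {0.50, 0.49, 0.35, 0.31} → pass.
Imp (methods 1·2): 0.24 vs {0.13, 0.15, 0.17, 0.35} → fail.
Imp (methods 1·3): 0.27 vs {0.13, 0.20, 0.17, 0.31} → fail.
Imp (methods 2·3): 0.30 vs {0.15, 0.20, 0.35, 0.31} → fail.
3 of 9 fail.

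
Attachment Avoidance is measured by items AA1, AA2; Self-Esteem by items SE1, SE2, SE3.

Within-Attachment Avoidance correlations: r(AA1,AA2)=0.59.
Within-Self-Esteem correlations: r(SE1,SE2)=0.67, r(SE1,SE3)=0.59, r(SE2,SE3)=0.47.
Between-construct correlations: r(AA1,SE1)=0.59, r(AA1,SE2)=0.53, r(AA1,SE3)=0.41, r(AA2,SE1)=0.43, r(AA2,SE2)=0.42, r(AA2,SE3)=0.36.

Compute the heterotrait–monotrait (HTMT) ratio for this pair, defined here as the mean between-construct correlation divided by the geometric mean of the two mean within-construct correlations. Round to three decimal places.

0.783

Between-construct mean = 2.74/6 = 0.4567.
Mean within-AA = 0.59/1 = 0.5900; mean within-SE = 1.73/3 = 0.5767.
Geometric mean = √(0.5900 × 0.5767) = 0.5833.
HTMT = 0.4567 / 0.5833 = 0.783.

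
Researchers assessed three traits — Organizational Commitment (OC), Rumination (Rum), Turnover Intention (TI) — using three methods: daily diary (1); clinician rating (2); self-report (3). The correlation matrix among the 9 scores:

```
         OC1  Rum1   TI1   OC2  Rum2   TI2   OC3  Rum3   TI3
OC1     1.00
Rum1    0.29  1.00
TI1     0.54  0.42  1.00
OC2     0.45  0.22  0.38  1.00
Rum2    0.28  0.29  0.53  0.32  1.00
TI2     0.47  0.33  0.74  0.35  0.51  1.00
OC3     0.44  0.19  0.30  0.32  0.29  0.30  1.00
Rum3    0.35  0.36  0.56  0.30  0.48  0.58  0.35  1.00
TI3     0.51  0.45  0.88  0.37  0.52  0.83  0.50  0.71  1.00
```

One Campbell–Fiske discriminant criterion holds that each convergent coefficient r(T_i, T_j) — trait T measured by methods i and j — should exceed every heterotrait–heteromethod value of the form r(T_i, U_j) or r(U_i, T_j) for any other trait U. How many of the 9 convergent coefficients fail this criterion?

Checking each validity diagonal entry against its comparison values:
OC (methods 1·2): 0.45 vs {0.28, 0.22, 0.47, 0.38} → fail.
OC (methods 1·3): 0.44 vs {0.35, 0.19, 0.51, 0.30} → fail.
OC (methods 2·3): 0.32 vs {0.30, 0.29, 0.37, 0.30} → fail.
Rum (methods 1·2): 0.29 vs {0.22, 0.28, 0.33, 0.53} → fail.
Rum (methods 1·3): 0.36 vs {0.19, 0.35, 0.45, 0.56} → fail.
Rum (methods 2·3): 0.48 vs {0.29, 0.30, 0.52, 0.58} → fail.
TI (methods 1·2): 0.74 vs {0.38, 0.47, 0.53, 0.33} → pass.
TI (methods 1·3): 0.88 vs {0.30, 0.51, 0.56, 0.45} → pass.
TI (methods 2·3): 0.83 vs {0.30, 0.37, 0.58, 0.52} → pass.
6 of 9 fail.

6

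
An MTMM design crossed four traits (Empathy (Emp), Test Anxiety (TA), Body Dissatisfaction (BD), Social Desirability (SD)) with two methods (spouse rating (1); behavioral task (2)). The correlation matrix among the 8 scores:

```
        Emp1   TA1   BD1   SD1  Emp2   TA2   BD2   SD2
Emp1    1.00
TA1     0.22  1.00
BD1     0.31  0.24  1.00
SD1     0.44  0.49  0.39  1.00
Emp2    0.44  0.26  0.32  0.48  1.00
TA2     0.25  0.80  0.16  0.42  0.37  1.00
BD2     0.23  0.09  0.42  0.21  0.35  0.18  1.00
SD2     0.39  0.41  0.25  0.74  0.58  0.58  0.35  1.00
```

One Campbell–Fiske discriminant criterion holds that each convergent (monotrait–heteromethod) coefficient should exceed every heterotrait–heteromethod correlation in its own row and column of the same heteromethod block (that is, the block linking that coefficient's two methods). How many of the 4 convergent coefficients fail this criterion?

1

Checking each validity diagonal entry against its comparison values:
Emp (methods 1·2): 0.44 vs {0.25, 0.26, 0.23, 0.32, 0.39, 0.48} → fail.
TA (methods 1·2): 0.80 vs {0.26, 0.25, 0.09, 0.16, 0.41, 0.42} → pass.
BD (methods 1·2): 0.42 vs {0.32, 0.23, 0.16, 0.09, 0.25, 0.21} → pass.
SD (methods 1·2): 0.74 vs {0.48, 0.39, 0.42, 0.41, 0.21, 0.25} → pass.
1 of 4 fail.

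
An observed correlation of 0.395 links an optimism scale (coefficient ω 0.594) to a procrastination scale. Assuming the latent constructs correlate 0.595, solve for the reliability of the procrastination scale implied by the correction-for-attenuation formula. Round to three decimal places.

0.742

r_true = r_obs / √(r_xx · r_yy) ⇒ 0.595 = 0.395 / √(0.594 · r_yy).
√(0.594 · r_yy) = 0.395 / 0.595 = 0.6639; 0.594 · r_yy = 0.4408; r_yy = 0.4408 / 0.594 ≈ 0.742.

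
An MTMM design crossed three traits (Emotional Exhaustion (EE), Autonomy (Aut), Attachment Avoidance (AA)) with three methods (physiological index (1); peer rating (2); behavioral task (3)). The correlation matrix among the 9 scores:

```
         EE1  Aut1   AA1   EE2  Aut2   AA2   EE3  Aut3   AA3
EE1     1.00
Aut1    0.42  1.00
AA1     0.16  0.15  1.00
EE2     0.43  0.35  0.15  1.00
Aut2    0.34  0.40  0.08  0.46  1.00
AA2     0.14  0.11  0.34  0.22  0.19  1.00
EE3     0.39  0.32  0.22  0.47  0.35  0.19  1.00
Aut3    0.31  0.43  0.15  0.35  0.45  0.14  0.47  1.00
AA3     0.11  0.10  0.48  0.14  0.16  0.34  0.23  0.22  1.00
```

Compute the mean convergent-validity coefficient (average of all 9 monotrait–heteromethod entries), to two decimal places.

0.41

Convergent values: 0.43, 0.39, 0.47, 0.40, 0.43, 0.45, 0.34, 0.48, 0.34; mean = 3.73/9 = 0.41.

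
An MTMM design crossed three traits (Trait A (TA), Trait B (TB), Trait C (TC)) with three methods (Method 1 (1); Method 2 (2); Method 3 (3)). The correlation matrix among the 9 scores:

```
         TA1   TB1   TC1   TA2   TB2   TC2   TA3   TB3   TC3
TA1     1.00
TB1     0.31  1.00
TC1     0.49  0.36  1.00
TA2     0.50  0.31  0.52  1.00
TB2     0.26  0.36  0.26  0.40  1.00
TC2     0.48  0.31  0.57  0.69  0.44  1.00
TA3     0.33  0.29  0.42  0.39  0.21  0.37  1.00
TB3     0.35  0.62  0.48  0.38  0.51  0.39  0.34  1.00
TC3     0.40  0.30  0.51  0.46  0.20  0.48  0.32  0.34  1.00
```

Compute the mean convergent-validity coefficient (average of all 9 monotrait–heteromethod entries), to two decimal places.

Convergent values: 0.50, 0.33, 0.39, 0.36, 0.62, 0.51, 0.57, 0.51, 0.48; mean = 4.27/9 = 0.47.

0.47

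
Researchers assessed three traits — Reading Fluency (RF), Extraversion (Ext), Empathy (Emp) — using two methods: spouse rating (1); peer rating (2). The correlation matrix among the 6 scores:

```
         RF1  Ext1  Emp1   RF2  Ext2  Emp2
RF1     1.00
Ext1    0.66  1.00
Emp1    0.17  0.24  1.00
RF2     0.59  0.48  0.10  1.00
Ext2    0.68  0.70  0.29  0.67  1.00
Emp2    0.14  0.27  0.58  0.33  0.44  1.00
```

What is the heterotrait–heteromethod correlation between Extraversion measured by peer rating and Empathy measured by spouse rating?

Different traits and methods: r(Ext2, Emp1) = 0.29.

0.29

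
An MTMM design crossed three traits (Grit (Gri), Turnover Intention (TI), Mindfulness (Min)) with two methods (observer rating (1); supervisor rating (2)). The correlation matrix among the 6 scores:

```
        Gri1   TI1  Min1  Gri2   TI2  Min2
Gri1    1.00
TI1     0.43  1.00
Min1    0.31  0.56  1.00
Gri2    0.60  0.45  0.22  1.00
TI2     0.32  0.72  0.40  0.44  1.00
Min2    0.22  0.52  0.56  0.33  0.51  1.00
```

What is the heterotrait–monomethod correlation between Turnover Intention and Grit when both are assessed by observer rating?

Different traits, same method: r(TI1, Gri1) = 0.43.

0.43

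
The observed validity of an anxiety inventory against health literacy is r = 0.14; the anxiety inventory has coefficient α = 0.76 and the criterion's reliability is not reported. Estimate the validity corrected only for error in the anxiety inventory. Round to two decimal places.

0.16

Single correction: r_c = r_obs / √r_xx = 0.14 / √0.76 = 0.14 / 0.8718 ≈ 0.16.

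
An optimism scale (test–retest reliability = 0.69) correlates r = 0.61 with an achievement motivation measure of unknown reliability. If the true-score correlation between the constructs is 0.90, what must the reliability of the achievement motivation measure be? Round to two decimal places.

r_true = r_obs / √(r_xx · r_yy) ⇒ 0.90 = 0.61 / √(0.69 · r_yy).
√(0.69 · r_yy) = 0.61 / 0.90 = 0.6778; 0.69 · r_yy = 0.4594; r_yy = 0.4594 / 0.69 ≈ 0.67.

0.67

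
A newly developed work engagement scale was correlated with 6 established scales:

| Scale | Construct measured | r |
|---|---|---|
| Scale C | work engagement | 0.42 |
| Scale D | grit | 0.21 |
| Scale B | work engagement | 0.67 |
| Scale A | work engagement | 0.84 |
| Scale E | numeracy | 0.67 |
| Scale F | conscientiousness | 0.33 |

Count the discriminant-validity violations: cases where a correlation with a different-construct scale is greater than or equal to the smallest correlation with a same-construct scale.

Convergent (same construct = work engagement): Scale C, Scale B, Scale A.
Smallest convergent = 0.42. Discriminant values: 0.21, 0.67, 0.33; count ≥ 0.42 → 1.

1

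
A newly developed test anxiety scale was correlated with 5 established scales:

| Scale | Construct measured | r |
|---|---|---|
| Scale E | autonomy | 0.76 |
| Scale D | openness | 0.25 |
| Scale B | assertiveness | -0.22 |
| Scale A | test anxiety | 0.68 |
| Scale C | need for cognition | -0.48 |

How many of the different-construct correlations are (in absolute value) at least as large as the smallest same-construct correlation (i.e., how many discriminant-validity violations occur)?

Convergent (same construct = test anxiety): Scale A.
Smallest convergent = 0.68. Discriminant |r|: 0.76, 0.25, 0.22, 0.48; count ≥ 0.68 → 1.

1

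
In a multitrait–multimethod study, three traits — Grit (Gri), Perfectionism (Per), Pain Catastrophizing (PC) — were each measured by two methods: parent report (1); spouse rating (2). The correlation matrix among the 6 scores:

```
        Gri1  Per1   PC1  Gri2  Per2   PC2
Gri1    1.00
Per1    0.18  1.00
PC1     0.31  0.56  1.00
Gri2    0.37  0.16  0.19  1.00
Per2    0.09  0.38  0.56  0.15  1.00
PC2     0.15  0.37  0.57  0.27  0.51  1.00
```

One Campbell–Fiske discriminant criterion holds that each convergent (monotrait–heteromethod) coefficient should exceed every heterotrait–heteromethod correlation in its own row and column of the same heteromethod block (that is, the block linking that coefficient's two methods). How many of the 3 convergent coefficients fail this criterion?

1

Checking each validity diagonal entry against its comparison values:
Gri (methods 1·2): 0.37 vs {0.09, 0.16, 0.15, 0.19} → pass.
Per (methods 1·2): 0.38 vs {0.16, 0.09, 0.37, 0.56} → fail.
PC (methods 1·2): 0.57 vs {0.19, 0.15, 0.56, 0.37} → pass.
1 of 3 fail.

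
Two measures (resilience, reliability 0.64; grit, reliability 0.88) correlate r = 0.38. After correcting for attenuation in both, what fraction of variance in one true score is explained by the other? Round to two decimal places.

0.26

Disattenuated r = 0.38 / √(0.64 × 0.88) = 0.38 / 0.7505 = 0.5063.
Shared true-score variance = 0.5063² = 0.2563 ≈ 0.26.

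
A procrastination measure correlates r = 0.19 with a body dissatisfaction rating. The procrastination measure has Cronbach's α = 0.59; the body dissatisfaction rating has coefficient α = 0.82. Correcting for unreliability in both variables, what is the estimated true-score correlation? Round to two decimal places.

r_true = r_obs / √(r_xx · r_yy) = 0.19 / √(0.59 × 0.82) = 0.19 / √0.4838 = 0.19 / 0.6956 ≈ 0.27.

0.27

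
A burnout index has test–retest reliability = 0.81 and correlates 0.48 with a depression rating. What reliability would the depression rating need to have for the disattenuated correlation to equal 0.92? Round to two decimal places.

r_true = r_obs / √(r_xx · r_yy) ⇒ 0.92 = 0.48 / √(0.81 · r_yy).
√(0.81 · r_yy) = 0.48 / 0.92 = 0.5217; 0.81 · r_yy = 0.2722; r_yy = 0.2722 / 0.81 ≈ 0.34.

0.34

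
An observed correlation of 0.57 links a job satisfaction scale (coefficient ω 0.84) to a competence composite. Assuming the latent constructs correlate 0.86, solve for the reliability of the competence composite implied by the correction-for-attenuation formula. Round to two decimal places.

0.52

r_true = r_obs / √(r_xx · r_yy) ⇒ 0.86 = 0.57 / √(0.84 · r_yy).
√(0.84 · r_yy) = 0.57 / 0.86 = 0.6628; 0.84 · r_yy = 0.4393; r_yy = 0.4393 / 0.84 ≈ 0.52.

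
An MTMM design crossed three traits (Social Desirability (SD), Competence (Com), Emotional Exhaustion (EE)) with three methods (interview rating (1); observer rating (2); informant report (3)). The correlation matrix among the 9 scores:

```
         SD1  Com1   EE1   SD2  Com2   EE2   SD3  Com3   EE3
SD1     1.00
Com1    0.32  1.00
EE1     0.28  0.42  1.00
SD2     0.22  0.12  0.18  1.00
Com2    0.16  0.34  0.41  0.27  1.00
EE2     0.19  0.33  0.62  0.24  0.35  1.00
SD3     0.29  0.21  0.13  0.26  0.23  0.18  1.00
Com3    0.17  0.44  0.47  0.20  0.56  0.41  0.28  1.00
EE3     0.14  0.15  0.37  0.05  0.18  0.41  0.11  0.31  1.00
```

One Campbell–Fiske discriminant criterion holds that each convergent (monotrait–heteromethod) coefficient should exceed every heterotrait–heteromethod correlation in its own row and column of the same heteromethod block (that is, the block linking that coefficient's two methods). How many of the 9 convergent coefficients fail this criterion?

Convergent coefficients and their comparison sets:
SD (methods 1·2): 0.22 vs {0.16, 0.12, 0.19, 0.18} → pass.
SD (methods 1·3): 0.29 vs {0.17, 0.21, 0.14, 0.13} → pass.
SD (methods 2·3): 0.26 vs {0.20, 0.23, 0.05, 0.18} → pass.
Com (methods 1·2): 0.34 vs {0.12, 0.16, 0.33, 0.41} → fail.
Com (methods 1·3): 0.44 vs {0.21, 0.17, 0.15, 0.47} → fail.
Com (methods 2·3): 0.56 vs {0.23, 0.20, 0.18, 0.41} → pass.
EE (methods 1·2): 0.62 vs {0.18, 0.19, 0.41, 0.33} → pass.
EE (methods 1·3): 0.37 vs {0.13, 0.14, 0.47, 0.15} → fail.
EE (methods 2·3): 0.41 vs {0.18, 0.05, 0.41, 0.18} → fail.
4 of 9 fail.

4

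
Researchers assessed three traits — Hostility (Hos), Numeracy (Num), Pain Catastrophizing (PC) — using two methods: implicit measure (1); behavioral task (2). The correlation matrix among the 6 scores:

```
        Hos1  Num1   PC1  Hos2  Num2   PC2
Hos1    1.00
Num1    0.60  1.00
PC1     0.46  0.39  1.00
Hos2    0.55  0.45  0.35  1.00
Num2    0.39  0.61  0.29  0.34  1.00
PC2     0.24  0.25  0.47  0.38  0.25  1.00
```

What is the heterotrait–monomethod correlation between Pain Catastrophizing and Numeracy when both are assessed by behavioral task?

Different traits, same method: r(PC2, Num2) = 0.25.

0.25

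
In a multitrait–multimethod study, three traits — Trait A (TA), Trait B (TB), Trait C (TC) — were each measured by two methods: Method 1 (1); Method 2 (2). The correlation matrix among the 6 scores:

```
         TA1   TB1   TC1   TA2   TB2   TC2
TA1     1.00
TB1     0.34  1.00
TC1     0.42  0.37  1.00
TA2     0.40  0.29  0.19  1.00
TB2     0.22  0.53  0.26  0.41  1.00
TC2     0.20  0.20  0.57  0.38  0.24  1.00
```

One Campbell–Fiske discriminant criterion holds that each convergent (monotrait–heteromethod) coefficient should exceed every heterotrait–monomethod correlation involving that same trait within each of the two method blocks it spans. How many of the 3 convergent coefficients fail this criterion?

1

Convergent coefficients and their comparison sets:
TA (methods 1·2): 0.40 vs {0.34, 0.41, 0.42, 0.38} → fail.
TB (methods 1·2): 0.53 vs {0.34, 0.41, 0.37, 0.24} → pass.
TC (methods 1·2): 0.57 vs {0.42, 0.38, 0.37, 0.24} → pass.
1 of 3 fail.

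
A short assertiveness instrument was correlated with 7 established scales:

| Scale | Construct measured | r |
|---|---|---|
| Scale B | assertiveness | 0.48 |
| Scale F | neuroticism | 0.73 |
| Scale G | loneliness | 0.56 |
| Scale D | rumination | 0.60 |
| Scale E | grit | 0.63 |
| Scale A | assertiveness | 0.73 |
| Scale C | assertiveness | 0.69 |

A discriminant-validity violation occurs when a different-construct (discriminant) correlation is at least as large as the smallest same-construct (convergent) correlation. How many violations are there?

Convergent (same construct = assertiveness): Scale B, Scale A, Scale C.
Smallest convergent = 0.48. Discriminant values: 0.73, 0.56, 0.60, 0.63; count ≥ 0.48 → 4.

4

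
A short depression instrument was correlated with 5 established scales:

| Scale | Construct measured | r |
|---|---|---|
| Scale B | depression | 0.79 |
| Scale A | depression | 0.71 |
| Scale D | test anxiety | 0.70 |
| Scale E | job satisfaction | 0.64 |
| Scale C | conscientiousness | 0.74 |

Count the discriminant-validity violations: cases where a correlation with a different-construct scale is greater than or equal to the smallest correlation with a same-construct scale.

Convergent (same construct = depression): Scale B, Scale A.
Smallest convergent = 0.71. Discriminant values: 0.70, 0.64, 0.74; count ≥ 0.71 → 1.

1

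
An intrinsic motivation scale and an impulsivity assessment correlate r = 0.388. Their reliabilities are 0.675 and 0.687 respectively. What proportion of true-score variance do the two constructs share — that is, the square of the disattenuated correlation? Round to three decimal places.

0.325

Disattenuated r = 0.388 / √(0.675 × 0.687) = 0.388 / 0.6810 = 0.5698.
Shared true-score variance = 0.5698² = 0.3247 ≈ 0.325.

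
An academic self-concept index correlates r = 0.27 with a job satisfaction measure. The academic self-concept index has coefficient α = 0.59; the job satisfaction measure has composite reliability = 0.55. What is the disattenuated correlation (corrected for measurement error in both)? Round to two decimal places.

r_true = r_obs / √(r_xx · r_yy) = 0.27 / √(0.59 × 0.55) = 0.27 / √0.3245 = 0.27 / 0.5696 ≈ 0.47.

0.47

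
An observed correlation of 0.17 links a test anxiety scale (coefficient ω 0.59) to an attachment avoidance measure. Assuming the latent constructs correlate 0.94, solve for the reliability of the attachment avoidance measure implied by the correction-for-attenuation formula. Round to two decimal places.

r_true = r_obs / √(r_xx · r_yy) ⇒ 0.94 = 0.17 / √(0.59 · r_yy).
√(0.59 · r_yy) = 0.17 / 0.94 = 0.1809; 0.59 · r_yy = 0.0327; r_yy = 0.0327 / 0.59 ≈ 0.06.

0.06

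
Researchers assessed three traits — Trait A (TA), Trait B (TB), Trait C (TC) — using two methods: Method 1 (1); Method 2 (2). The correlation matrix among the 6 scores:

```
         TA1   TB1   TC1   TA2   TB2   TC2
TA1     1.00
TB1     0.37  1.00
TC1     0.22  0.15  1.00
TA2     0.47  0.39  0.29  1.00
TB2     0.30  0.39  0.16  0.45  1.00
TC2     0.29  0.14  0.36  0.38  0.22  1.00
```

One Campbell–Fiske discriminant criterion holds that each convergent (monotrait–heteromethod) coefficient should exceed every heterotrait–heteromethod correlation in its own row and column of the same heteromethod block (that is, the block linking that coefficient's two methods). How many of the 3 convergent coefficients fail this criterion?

1

Checking each validity diagonal entry against its comparison values:
TA (methods 1·2): 0.47 vs {0.30, 0.39, 0.29, 0.29} → pass.
TB (methods 1·2): 0.39 vs {0.39, 0.30, 0.14, 0.16} → fail.
TC (methods 1·2): 0.36 vs {0.29, 0.29, 0.16, 0.14} → pass.
1 of 3 fail.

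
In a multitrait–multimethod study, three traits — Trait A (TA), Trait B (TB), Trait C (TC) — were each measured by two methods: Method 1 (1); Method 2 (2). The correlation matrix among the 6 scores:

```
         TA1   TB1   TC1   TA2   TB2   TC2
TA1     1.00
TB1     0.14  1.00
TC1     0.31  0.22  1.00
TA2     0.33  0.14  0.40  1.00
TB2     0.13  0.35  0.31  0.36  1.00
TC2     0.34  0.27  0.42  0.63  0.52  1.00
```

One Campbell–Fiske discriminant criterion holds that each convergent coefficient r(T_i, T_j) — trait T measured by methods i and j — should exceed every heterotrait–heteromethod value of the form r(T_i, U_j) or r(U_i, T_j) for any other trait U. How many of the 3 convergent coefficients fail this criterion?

Checking each validity diagonal entry against its comparison values:
TA (methods 1·2): 0.33 vs {0.13, 0.14, 0.34, 0.40} → fail.
TB (methods 1·2): 0.35 vs {0.14, 0.13, 0.27, 0.31} → pass.
TC (methods 1·2): 0.42 vs {0.40, 0.34, 0.31, 0.27} → pass.
1 of 3 fail.

1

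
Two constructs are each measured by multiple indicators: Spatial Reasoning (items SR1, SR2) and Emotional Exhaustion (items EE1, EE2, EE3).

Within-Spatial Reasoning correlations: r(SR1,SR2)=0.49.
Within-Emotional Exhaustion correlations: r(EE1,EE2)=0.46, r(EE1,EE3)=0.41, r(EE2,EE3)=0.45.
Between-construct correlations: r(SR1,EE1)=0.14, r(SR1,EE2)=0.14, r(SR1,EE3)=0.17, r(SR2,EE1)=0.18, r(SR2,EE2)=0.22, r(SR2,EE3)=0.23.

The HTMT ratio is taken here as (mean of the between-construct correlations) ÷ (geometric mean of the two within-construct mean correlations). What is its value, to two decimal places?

Mean between = 1.08/6 = 0.1800.
Mean within-SR = 0.49/1 = 0.4900; mean within-EE = 1.32/3 = 0.4400.
Geometric mean = √(0.4900 × 0.4400) = 0.4643.
HTMT = 0.1800 / 0.4643 = 0.39.

0.39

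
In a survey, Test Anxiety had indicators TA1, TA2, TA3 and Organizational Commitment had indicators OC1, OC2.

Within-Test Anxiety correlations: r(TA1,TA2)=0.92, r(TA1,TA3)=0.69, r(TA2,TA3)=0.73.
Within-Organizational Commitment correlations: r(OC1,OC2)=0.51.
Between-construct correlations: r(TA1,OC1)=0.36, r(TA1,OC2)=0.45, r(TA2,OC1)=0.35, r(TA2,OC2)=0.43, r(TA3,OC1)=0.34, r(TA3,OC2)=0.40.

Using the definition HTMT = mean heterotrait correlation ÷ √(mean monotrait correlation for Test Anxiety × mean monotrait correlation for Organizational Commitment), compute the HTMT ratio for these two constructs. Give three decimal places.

0.616

Between-construct mean = 2.33/6 = 0.3883.
Mean within-TA = 2.34/3 = 0.7800; mean within-OC = 0.51/1 = 0.5100.
Geometric mean = √(0.7800 × 0.5100) = 0.6307.
HTMT = 0.3883 / 0.6307 = 0.616.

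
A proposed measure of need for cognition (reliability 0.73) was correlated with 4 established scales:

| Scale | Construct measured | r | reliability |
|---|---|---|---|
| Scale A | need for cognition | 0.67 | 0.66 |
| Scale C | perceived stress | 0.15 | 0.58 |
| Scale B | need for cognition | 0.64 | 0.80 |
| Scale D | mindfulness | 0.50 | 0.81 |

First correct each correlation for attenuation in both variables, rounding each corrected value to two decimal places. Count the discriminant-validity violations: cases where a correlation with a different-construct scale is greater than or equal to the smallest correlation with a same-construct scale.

Disattenuated r (r / √(r_scale · r_new)):
  Scale A (conv): 0.67 / √(0.66·0.73) = 0.97
  Scale C (disc): 0.15 / √(0.58·0.73) = 0.23
  Scale B (conv): 0.64 / √(0.80·0.73) = 0.84
  Scale D (disc): 0.50 / √(0.81·0.73) = 0.65
Smallest convergent = 0.84. Discriminant values: 0.23, 0.65; count ≥ 0.84 → 0.

0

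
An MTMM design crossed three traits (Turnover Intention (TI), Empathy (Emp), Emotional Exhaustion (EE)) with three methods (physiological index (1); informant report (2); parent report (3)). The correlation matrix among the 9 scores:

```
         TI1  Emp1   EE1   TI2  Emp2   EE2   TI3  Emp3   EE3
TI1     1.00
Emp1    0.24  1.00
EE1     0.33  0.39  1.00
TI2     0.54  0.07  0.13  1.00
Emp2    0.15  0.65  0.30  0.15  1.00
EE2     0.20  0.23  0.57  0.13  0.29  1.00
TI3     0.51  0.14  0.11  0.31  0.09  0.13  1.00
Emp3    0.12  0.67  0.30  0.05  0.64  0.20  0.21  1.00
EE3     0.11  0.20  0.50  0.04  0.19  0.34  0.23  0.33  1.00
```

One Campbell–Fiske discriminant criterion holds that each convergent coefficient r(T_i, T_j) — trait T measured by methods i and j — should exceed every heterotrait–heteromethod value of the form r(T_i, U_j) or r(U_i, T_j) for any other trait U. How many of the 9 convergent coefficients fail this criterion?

Checking each validity diagonal entry against its comparison values:
TI (methods 1·2): 0.54 vs {0.15, 0.07, 0.20, 0.13} → pass.
TI (methods 1·3): 0.51 vs {0.12, 0.14, 0.11, 0.11} → pass.
TI (methods 2·3): 0.31 vs {0.05, 0.09, 0.04, 0.13} → pass.
Emp (methods 1·2): 0.65 vs {0.07, 0.15, 0.23, 0.30} → pass.
Emp (methods 1·3): 0.67 vs {0.14, 0.12, 0.20, 0.30} → pass.
Emp (methods 2·3): 0.64 vs {0.09, 0.05, 0.19, 0.20} → pass.
EE (methods 1·2): 0.57 vs {0.13, 0.20, 0.30, 0.23} → pass.
EE (methods 1·3): 0.50 vs {0.11, 0.11, 0.30, 0.20} → pass.
EE (methods 2·3): 0.34 vs {0.13, 0.04, 0.20, 0.19} → pass.
0 of 9 fail.

0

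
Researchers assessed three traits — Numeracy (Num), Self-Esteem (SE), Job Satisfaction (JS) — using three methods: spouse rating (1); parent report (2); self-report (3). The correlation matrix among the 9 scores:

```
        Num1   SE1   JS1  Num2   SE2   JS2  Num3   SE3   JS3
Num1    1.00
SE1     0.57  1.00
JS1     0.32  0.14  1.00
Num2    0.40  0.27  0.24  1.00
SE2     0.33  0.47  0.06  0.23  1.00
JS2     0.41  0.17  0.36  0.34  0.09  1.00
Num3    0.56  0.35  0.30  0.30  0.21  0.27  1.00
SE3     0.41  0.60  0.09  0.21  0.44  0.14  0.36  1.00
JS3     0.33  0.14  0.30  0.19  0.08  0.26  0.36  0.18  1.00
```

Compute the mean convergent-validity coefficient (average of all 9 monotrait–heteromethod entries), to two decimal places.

Convergent values: 0.40, 0.56, 0.30, 0.47, 0.60, 0.44, 0.36, 0.30, 0.26; mean = 3.69/9 = 0.41.

0.41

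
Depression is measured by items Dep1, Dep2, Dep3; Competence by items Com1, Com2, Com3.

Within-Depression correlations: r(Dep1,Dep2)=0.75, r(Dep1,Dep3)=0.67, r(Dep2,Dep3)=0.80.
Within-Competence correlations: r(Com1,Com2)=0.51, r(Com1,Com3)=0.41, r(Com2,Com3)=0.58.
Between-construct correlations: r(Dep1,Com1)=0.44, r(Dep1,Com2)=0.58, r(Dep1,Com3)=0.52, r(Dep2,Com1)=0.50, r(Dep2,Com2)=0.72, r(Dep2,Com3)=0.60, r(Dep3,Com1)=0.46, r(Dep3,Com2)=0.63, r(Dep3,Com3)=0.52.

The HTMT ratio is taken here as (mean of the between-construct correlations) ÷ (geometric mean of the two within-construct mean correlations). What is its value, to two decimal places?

0.91

Between-construct mean = 4.97/9 = 0.5522.
Mean within-Dep = 2.22/3 = 0.7400; mean within-Com = 1.50/3 = 0.5000.
Geometric mean = √(0.7400 × 0.5000) = 0.6083.
HTMT = 0.5522 / 0.6083 = 0.91.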